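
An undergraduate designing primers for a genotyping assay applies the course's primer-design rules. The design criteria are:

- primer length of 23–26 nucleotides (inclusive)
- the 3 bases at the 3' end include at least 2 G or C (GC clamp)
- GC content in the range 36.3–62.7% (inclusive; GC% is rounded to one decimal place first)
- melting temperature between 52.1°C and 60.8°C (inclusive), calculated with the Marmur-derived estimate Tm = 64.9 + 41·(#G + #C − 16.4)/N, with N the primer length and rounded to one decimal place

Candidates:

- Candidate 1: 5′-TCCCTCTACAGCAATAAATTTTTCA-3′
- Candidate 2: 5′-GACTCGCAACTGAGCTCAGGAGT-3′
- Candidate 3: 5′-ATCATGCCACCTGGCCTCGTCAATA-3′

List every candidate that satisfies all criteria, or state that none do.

None of the candidates satisfy all criteria.

Candidate 1 (25 nt, A=8 T=9 G=1 C=7): length 25 ✓; 3' end TCA has 1 G/C, need ≥2 ✗; GC 8/25 = 32.0%, outside 36.3–62.7% ✗; Tm = 64.9 + 41·(8 − 16.4)/25 = 51.1°C, outside 52.1–60.8°C ✗ — fails.
Candidate 2 (23 nt, A=6 T=4 G=7 C=6): length 23 ✓; 3' end AGT has 1 G/C, need ≥2 ✗; GC 13/23 = 56.5% ✓; Tm = 64.9 + 41·(13 − 16.4)/23 = 58.8°C ✓ — fails.
Candidate 3 (25 nt, A=6 T=6 G=4 C=9): length 25 ✓; 3' end ATA has 0 G/C, need ≥2 ✗; GC 13/25 = 52.0% ✓; Tm = 64.9 + 41·(13 − 16.4)/25 = 59.3°C ✓ — fails.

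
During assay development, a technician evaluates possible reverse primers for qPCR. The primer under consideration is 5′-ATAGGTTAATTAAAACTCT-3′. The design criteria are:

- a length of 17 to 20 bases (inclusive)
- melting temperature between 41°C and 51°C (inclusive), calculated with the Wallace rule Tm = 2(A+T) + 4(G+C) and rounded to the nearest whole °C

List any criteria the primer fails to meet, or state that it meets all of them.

Base counts: A=8, T=7, G=2, C=2 (length 19).
length: length 19 ✓
Tm: Tm = 2·15 + 4·4 = 46°C ✓

Meets all criteria.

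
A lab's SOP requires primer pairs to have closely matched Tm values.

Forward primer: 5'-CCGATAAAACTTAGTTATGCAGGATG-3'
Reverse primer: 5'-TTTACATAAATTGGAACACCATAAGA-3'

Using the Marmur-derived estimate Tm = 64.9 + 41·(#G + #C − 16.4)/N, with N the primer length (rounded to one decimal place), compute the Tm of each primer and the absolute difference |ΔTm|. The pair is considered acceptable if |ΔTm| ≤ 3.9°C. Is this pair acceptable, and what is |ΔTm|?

Forward: G+C = 10, N = 26 → Tm = 64.9 + 41·(10 − 16.4)/26 = 54.8°C.
Reverse: G+C = 7, N = 26 → Tm = 64.9 + 41·(7 − 16.4)/26 = 50.1°C.
|ΔTm| = |54.8 − 50.1| = 4.7°C, > 3.9°C.

|ΔTm| = 4.7°C; the pair is not acceptable.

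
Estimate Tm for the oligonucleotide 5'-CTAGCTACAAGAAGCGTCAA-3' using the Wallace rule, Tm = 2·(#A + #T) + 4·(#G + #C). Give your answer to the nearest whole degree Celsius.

Base counts: A=8, T=3, G=4, C=5 (length 20).
Tm = 2·(8+3) + 4·(4+5) = 2·11 + 4·9 = 22 + 36 = 58°C.

58°C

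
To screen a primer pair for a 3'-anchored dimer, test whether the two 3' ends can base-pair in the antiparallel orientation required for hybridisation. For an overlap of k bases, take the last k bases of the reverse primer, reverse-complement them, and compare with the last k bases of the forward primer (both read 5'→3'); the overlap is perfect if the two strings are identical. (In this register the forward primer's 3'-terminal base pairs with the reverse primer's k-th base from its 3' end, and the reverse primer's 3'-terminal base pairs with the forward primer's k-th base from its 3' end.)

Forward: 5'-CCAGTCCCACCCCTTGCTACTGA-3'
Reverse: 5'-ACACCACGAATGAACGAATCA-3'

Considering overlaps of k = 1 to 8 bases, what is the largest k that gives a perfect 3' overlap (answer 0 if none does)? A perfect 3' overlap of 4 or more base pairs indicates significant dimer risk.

Longest perfect overlap: 3 complementary base pairs; below the dimer-risk threshold (threshold 4).

Last 8 bases (5'→3') — forward …GCTACTGA, reverse …ACGAATCA.
Reverse complement of the reverse primer's last 8 bases: TGATTCGT; its first k bases are the reverse complement of the reverse primer's last k bases, so a perfect k-base overlap needs the forward primer's last k bases to equal them.
Comparing (forward last k vs required): k=1: A vs T ✗; k=2: GA vs TG ✗; k=3: TGA vs TGA ✓; k=4: CTGA vs TGAT ✗; k=5: ACTGA vs TGATT ✗; k=6: TACTGA vs TGATTC ✗; k=7: CTACTGA vs TGATTCG ✗; k=8: GCTACTGA vs TGATTCGT ✗.
Only k = 3 is perfect, so the longest perfect 3' overlap is 3.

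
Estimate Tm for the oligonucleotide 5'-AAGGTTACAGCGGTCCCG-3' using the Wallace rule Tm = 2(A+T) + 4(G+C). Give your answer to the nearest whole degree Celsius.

Base counts: A=4, T=3, G=6, C=5 (length 18).
Tm = 2·(4+3) + 4·(6+5) = 2·7 + 4·11 = 14 + 44 = 58°C.

58°C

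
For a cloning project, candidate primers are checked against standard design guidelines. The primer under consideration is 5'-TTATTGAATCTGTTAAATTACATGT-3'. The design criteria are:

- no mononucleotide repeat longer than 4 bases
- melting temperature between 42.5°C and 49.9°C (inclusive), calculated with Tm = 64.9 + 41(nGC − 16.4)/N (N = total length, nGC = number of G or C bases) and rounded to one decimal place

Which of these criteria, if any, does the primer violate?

Meets all criteria.

Base counts: A=8, T=12, G=3, C=2 (length 25).
homopolymer run: longest run = 3 ✓
Tm: Tm = 64.9 + 41·(5 − 16.4)/25 = 46.2°C ✓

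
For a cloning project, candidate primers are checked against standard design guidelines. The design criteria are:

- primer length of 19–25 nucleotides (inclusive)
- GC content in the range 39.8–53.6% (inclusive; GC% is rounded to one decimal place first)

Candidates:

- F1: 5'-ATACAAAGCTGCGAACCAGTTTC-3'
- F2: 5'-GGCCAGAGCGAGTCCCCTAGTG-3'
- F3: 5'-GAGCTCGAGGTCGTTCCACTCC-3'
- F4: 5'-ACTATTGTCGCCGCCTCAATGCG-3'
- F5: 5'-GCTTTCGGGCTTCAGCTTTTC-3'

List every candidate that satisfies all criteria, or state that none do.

F1 and F5.

F1 (23 nt, A=8 T=5 G=4 C=6): length 23 ✓; GC 10/23 = 43.5% ✓ — passes.
F2 (22 nt, A=4 T=3 G=8 C=7): length 22 ✓; GC 15/22 = 68.2%, outside 39.8–53.6% ✗ — fails.
F3 (22 nt, A=3 T=5 G=6 C=8): length 22 ✓; GC 14/22 = 63.6%, outside 39.8–53.6% ✗ — fails.
F4 (23 nt, A=4 T=6 G=5 C=8): length 23 ✓; GC 13/23 = 56.5%, outside 39.8–53.6% ✗ — fails.
F5 (21 nt, A=1 T=9 G=5 C=6): length 21 ✓; GC 11/21 = 52.4% ✓ — passes.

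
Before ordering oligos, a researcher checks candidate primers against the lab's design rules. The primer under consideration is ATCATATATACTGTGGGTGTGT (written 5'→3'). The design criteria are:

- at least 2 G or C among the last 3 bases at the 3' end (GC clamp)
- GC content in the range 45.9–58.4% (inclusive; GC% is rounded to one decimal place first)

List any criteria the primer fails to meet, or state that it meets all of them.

Base counts: A=5, T=9, G=6, C=2 (length 22).
GC clamp: 3' end TGT has 1 G/C, need ≥2 ✗
GC content: GC 8/22 = 36.4%, outside 45.9–58.4% ✗

Fails: GC clamp, GC content.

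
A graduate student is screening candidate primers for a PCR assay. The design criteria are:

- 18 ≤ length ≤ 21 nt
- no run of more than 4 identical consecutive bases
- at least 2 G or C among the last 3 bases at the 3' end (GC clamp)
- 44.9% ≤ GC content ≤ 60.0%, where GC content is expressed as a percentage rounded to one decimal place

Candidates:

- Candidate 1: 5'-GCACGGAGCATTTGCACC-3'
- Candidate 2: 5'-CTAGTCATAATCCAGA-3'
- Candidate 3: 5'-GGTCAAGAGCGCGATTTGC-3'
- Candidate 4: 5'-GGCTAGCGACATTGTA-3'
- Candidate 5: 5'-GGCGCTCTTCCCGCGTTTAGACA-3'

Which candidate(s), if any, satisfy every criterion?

Candidate 3 only.

Candidate 1 (18 nt, A=4 T=3 G=5 C=6): length 18 ✓; longest run = 3 ✓; 3' end ACC has 2 G/C ✓; GC 11/18 = 61.1%, outside 44.9–60.0% ✗ — fails.
Candidate 2 (16 nt, A=6 T=4 G=2 C=4): length 16, outside 18–21 ✗; longest run = 2 ✓; 3' end AGA has 1 G/C, need ≥2 ✗; GC 6/16 = 37.5%, outside 44.9–60.0% ✗ — fails.
Candidate 3 (19 nt, A=4 T=4 G=7 C=4): length 19 ✓; longest run = 3 ✓; 3' end TGC has 2 G/C ✓; GC 11/19 = 57.9% ✓ — passes.
Candidate 4 (16 nt, A=4 T=4 G=5 C=3): length 16, outside 18–21 ✗; longest run = 2 ✓; 3' end GTA has 1 G/C, need ≥2 ✗; GC 8/16 = 50.0% ✓ — fails.
Candidate 5 (23 nt, A=3 T=6 G=6 C=8): length 23, outside 18–21 ✗; longest run = 3 ✓; 3' end ACA has 1 G/C, need ≥2 ✗; GC 14/23 = 60.9%, outside 44.9–60.0% ✗ — fails.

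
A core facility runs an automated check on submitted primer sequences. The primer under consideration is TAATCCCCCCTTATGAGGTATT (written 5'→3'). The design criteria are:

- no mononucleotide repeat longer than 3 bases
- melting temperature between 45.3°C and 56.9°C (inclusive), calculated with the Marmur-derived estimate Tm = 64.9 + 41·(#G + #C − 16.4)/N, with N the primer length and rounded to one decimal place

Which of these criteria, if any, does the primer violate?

Fails: homopolymer run.

Base counts: A=5, T=8, G=3, C=6 (length 22).
homopolymer run: longest run = 6, exceeds 3 ✗
Tm: Tm = 64.9 + 41·(9 − 16.4)/22 = 51.1°C ✓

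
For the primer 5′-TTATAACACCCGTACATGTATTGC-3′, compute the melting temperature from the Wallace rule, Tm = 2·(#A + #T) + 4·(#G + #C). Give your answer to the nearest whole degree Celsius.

Base counts: A=7, T=8, G=3, C=6 (length 24).
Tm = 2·(7+8) + 4·(3+6) = 2·15 + 4·9 = 30 + 36 = 66°C.

66°C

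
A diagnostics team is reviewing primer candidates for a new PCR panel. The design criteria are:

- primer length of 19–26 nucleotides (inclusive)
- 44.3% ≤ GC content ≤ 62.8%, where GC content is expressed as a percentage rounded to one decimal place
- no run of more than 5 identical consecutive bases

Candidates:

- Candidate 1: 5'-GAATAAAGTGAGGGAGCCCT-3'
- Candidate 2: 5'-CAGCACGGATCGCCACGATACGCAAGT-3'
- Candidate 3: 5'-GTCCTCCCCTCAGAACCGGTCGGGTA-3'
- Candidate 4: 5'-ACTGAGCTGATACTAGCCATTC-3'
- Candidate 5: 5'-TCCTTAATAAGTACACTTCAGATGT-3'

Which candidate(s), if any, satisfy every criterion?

Candidate 1 (20 nt, A=7 T=3 G=7 C=3): length 20 ✓; GC 10/20 = 50.0% ✓; longest run = 3 ✓ — passes.
Candidate 2 (27 nt, A=8 T=3 G=7 C=9): length 27, outside 19–26 ✗; GC 16/27 = 59.3% ✓; longest run = 2 ✓ — fails.
Candidate 3 (26 nt, A=4 T=5 G=7 C=10): length 26 ✓; GC 17/26 = 65.4%, outside 44.3–62.8% ✗; longest run = 4 ✓ — fails.
Candidate 4 (22 nt, A=6 T=6 G=4 C=6): length 22 ✓; GC 10/22 = 45.5% ✓; longest run = 2 ✓ — passes.
Candidate 5 (25 nt, A=8 T=9 G=3 C=5): length 25 ✓; GC 8/25 = 32.0%, outside 44.3–62.8% ✗; longest run = 2 ✓ — fails.

Candidate 1 and Candidate 4.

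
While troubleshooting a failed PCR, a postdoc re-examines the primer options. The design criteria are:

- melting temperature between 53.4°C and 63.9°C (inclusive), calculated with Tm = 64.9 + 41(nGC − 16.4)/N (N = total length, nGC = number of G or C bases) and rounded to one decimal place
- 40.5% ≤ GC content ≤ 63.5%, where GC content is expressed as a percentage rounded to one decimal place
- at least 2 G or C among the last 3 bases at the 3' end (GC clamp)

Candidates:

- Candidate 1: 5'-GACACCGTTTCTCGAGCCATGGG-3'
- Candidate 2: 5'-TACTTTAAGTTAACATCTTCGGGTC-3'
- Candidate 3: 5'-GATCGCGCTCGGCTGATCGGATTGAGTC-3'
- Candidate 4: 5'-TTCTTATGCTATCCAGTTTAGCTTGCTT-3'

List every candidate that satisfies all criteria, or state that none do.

Candidate 1 only.

Candidate 1 (23 nt, A=4 T=5 G=7 C=7): Tm = 64.9 + 41·(14 − 16.4)/23 = 60.6°C ✓; GC 14/23 = 60.9% ✓; 3' end GGG has 3 G/C ✓ — passes.
Candidate 2 (25 nt, A=6 T=10 G=4 C=5): Tm = 64.9 + 41·(9 − 16.4)/25 = 52.8°C, outside 53.4–63.9°C ✗; GC 9/25 = 36.0%, outside 40.5–63.5% ✗; 3' end GTC has 2 G/C ✓ — fails.
Candidate 3 (28 nt, A=4 T=7 G=10 C=7): Tm = 64.9 + 41·(17 − 16.4)/28 = 65.8°C, outside 53.4–63.9°C ✗; GC 17/28 = 60.7% ✓; 3' end GTC has 2 G/C ✓ — fails.
Candidate 4 (28 nt, A=4 T=14 G=4 C=6): Tm = 64.9 + 41·(10 − 16.4)/28 = 55.5°C ✓; GC 10/28 = 35.7%, outside 40.5–63.5% ✗; 3' end CTT has 1 G/C, need ≥2 ✗ — fails.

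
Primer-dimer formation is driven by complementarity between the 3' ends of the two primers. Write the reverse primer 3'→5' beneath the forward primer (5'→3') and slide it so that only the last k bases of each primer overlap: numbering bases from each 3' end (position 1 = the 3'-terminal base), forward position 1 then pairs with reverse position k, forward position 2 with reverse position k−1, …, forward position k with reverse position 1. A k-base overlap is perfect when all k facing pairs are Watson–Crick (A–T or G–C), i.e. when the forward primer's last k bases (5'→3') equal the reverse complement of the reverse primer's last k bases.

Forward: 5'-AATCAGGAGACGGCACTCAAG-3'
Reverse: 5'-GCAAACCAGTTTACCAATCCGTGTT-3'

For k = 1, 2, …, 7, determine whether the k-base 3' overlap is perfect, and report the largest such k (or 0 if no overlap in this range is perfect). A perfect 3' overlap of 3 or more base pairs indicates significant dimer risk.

Last 7 bases (5'→3') — forward …ACTCAAG, reverse …CCGTGTT.
Reverse complement of the reverse primer's last 7 bases: AACACGG; its first k bases are the reverse complement of the reverse primer's last k bases, so a perfect k-base overlap needs the forward primer's last k bases to equal them.
Comparing (forward last k vs required): k=1: G vs A ✗; k=2: AG vs AA ✗; k=3: AAG vs AAC ✗; k=4: CAAG vs AACA ✗; k=5: TCAAG vs AACAC ✗; k=6: CTCAAG vs AACACG ✗; k=7: ACTCAAG vs AACACGG ✗.
No overlap length from 1 to 7 is perfect, so the longest perfect 3' overlap is 0.

Longest perfect overlap: 0 complementary base pairs; below the dimer-risk threshold (threshold 3).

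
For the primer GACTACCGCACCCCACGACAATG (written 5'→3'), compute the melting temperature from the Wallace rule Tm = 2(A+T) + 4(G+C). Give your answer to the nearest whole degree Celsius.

Base counts: A=7, T=2, G=4, C=10 (length 23).
Tm = 2·(7+2) + 4·(4+10) = 2·9 + 4·14 = 18 + 56 = 74°C.

74°C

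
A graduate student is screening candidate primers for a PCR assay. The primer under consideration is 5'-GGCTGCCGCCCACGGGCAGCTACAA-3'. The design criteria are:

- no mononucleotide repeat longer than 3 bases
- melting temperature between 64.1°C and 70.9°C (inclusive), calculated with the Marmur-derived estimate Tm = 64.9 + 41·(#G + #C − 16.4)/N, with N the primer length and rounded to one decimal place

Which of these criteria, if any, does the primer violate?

Base counts: A=5, T=2, G=8, C=10 (length 25).
homopolymer run: longest run = 3 ✓
Tm: Tm = 64.9 + 41·(18 − 16.4)/25 = 67.5°C ✓

Meets all criteria.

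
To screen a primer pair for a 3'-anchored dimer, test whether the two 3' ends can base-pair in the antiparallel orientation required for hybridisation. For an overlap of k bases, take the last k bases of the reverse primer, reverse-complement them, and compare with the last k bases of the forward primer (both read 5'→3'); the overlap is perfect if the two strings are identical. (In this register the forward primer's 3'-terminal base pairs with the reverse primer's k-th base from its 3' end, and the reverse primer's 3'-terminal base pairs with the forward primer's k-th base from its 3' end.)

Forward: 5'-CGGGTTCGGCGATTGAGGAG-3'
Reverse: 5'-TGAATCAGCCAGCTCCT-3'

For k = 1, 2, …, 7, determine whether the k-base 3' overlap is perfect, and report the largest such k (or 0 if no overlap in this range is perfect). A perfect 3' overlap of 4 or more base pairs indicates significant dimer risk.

Last 7 bases (5'→3') — forward …TGAGGAG, reverse …AGCTCCT.
Reverse complement of the reverse primer's last 7 bases: AGGAGCT; its first k bases are the reverse complement of the reverse primer's last k bases, so a perfect k-base overlap needs the forward primer's last k bases to equal them.
Comparing (forward last k vs required): k=1: G vs A ✗; k=2: AG vs AG ✓; k=3: GAG vs AGG ✗; k=4: GGAG vs AGGA ✗; k=5: AGGAG vs AGGAG ✓; k=6: GAGGAG vs AGGAGC ✗; k=7: TGAGGAG vs AGGAGCT ✗.
Perfect overlaps at k = 2, 5; the largest is 5.

Longest perfect overlap: 5 complementary base pairs; significant dimer risk (threshold 4).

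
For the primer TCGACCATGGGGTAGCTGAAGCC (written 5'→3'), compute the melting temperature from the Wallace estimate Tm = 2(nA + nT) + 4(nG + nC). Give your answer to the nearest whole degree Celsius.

Base counts: A=5, T=4, G=8, C=6 (length 23).
Tm = 2·(5+4) + 4·(8+6) = 2·9 + 4·14 = 18 + 56 = 74°C.

74°C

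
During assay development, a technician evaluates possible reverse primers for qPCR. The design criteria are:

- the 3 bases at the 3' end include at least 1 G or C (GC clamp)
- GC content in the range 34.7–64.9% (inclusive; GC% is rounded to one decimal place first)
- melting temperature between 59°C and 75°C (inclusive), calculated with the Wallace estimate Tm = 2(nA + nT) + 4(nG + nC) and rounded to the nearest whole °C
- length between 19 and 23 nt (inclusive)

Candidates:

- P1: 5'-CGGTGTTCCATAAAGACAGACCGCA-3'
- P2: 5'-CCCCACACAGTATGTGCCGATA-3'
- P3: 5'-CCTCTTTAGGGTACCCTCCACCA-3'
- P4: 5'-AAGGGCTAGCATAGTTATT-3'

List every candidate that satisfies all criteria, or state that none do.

P1 (25 nt, A=8 T=4 G=6 C=7): 3' end GCA has 2 G/C ✓; GC 13/25 = 52.0% ✓; Tm = 2·12 + 4·13 = 76°C, outside 59–75°C ✗; length 25, outside 19–23 ✗ — fails.
P2 (22 nt, A=6 T=4 G=4 C=8): 3' end ATA has 0 G/C, need ≥1 ✗; GC 12/22 = 54.5% ✓; Tm = 2·10 + 4·12 = 68°C ✓; length 22 ✓ — fails.
P3 (23 nt, A=4 T=6 G=3 C=10): 3' end CCA has 2 G/C ✓; GC 13/23 = 56.5% ✓; Tm = 2·10 + 4·13 = 72°C ✓; length 23 ✓ — passes.
P4 (19 nt, A=6 T=6 G=5 C=2): 3' end ATT has 0 G/C, need ≥1 ✗; GC 7/19 = 36.8% ✓; Tm = 2·12 + 4·7 = 52°C, outside 59–75°C ✗; length 19 ✓ — fails.

P3 only.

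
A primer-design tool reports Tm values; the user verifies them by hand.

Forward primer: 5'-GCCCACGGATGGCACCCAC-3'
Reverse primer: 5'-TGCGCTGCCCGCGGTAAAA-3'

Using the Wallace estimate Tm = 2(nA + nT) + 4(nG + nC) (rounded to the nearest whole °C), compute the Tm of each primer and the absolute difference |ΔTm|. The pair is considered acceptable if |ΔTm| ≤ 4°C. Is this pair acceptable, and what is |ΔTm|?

|ΔTm| = 4°C; the pair is acceptable.

Forward: A=4 T=1 G=5 C=9 → Tm = 2·5 + 4·14 = 66°C.
Reverse: A=4 T=3 G=6 C=6 → Tm = 2·7 + 4·12 = 62°C.
|ΔTm| = |66 − 62| = 4°C, ≤ 4°C.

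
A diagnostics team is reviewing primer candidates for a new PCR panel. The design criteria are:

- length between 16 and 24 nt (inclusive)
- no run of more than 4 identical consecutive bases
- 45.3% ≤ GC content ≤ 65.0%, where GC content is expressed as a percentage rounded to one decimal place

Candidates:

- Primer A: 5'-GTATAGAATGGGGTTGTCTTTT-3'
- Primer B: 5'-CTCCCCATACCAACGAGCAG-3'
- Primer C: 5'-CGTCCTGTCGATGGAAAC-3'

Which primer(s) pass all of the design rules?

Primer A (22 nt, A=4 T=10 G=7 C=1): length 22 ✓; longest run = 4 ✓; GC 8/22 = 36.4%, outside 45.3–65.0% ✗ — fails.
Primer B (20 nt, A=6 T=2 G=3 C=9): length 20 ✓; longest run = 4 ✓; GC 12/20 = 60.0% ✓ — passes.
Primer C (18 nt, A=4 T=4 G=5 C=5): length 18 ✓; longest run = 3 ✓; GC 10/18 = 55.6% ✓ — passes.

Primer B and Primer C.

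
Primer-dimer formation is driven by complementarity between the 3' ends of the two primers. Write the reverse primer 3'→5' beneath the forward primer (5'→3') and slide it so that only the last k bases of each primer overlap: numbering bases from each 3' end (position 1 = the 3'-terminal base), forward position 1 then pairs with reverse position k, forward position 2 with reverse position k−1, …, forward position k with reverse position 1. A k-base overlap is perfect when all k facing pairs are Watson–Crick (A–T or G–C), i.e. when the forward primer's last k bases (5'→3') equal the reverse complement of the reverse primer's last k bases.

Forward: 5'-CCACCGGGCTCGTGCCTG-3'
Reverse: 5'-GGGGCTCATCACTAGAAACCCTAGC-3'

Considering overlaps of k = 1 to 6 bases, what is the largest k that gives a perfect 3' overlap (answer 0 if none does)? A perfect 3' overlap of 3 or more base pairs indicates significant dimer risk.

Last 6 bases (5'→3') — forward …TGCCTG, reverse …CCTAGC.
Reverse complement of the reverse primer's last 6 bases: GCTAGG; its first k bases are the reverse complement of the reverse primer's last k bases, so a perfect k-base overlap needs the forward primer's last k bases to equal them.
Comparing (forward last k vs required): k=1: G vs G ✓; k=2: TG vs GC ✗; k=3: CTG vs GCT ✗; k=4: CCTG vs GCTA ✗; k=5: GCCTG vs GCTAG ✗; k=6: TGCCTG vs GCTAGG ✗.
Only k = 1 is perfect, so the longest perfect 3' overlap is 1.

Longest perfect overlap: 1 complementary base pair; below the dimer-risk threshold (threshold 3).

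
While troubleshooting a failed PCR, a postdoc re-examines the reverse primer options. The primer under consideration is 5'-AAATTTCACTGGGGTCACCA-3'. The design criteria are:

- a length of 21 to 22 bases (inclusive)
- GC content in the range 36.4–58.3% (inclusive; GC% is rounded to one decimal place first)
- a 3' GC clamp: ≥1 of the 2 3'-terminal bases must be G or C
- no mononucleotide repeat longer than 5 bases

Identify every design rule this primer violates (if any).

Base counts: A=6, T=5, G=4, C=5 (length 20).
length: length 20, outside 21–22 ✗
GC content: GC 9/20 = 45.0% ✓
GC clamp: 3' end CA has 1 G/C ✓
homopolymer run: longest run = 4 ✓

Fails: length.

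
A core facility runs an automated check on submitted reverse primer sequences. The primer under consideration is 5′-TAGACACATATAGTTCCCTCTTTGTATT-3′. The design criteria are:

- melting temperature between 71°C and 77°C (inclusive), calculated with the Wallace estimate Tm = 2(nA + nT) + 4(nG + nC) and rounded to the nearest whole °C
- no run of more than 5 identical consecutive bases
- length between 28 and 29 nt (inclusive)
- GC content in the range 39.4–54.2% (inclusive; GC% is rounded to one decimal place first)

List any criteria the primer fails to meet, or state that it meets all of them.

Base counts: A=7, T=12, G=3, C=6 (length 28).
Tm: Tm = 2·19 + 4·9 = 74°C ✓
homopolymer run: longest run = 3 ✓
length: length 28 ✓
GC content: GC 9/28 = 32.1%, outside 39.4–54.2% ✗

Fails: GC content.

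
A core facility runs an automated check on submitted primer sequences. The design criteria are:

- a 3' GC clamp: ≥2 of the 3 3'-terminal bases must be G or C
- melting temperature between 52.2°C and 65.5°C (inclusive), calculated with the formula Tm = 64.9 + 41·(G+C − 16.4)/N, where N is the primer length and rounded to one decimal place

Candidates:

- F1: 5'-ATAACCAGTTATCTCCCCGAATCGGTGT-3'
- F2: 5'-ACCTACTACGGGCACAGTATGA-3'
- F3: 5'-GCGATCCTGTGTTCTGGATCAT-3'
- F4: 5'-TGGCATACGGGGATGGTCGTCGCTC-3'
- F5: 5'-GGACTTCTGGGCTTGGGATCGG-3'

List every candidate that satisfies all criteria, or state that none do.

F4 and F5.

F1 (28 nt, A=7 T=8 G=5 C=8): 3' end TGT has 1 G/C, need ≥2 ✗; Tm = 64.9 + 41·(13 − 16.4)/28 = 59.9°C ✓ — fails.
F2 (22 nt, A=7 T=4 G=5 C=6): 3' end TGA has 1 G/C, need ≥2 ✗; Tm = 64.9 + 41·(11 − 16.4)/22 = 54.8°C ✓ — fails.
F3 (22 nt, A=3 T=8 G=6 C=5): 3' end CAT has 1 G/C, need ≥2 ✗; Tm = 64.9 + 41·(11 − 16.4)/22 = 54.8°C ✓ — fails.
F4 (25 nt, A=3 T=6 G=10 C=6): 3' end CTC has 2 G/C ✓; Tm = 64.9 + 41·(16 − 16.4)/25 = 64.2°C ✓ — passes.
F5 (22 nt, A=2 T=6 G=10 C=4): 3' end CGG has 3 G/C ✓; Tm = 64.9 + 41·(14 − 16.4)/22 = 60.4°C ✓ — passes.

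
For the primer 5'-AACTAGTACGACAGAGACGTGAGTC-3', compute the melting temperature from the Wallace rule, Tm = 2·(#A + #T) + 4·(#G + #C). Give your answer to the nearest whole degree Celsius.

74°C

Base counts: A=9, T=4, G=7, C=5 (length 25).
Tm = 2·(9+4) + 4·(7+5) = 2·13 + 4·12 = 26 + 48 = 74°C.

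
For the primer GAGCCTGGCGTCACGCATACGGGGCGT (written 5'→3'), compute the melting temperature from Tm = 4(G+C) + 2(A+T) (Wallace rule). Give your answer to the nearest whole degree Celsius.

92°C

Base counts: A=4, T=4, G=11, C=8 (length 27).
Tm = 2·(4+4) + 4·(11+8) = 2·8 + 4·19 = 16 + 76 = 92°C.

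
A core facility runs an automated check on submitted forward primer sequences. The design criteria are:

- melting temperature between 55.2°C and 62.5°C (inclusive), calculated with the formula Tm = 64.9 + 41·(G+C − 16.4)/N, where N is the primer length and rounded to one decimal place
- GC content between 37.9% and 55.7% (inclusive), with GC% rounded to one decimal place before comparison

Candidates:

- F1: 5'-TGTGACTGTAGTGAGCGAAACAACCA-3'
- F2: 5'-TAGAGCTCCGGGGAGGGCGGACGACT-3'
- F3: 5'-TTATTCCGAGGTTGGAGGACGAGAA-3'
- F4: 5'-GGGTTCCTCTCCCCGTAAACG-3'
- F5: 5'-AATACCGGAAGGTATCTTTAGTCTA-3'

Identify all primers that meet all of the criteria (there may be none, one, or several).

F1 and F3.

F1 (26 nt, A=9 T=5 G=7 C=5): Tm = 64.9 + 41·(12 − 16.4)/26 = 58.0°C ✓; GC 12/26 = 46.2% ✓ — passes.
F2 (26 nt, A=5 T=3 G=12 C=6): Tm = 64.9 + 41·(18 − 16.4)/26 = 67.4°C, outside 55.2–62.5°C ✗; GC 18/26 = 69.2%, outside 37.9–55.7% ✗ — fails.
F3 (25 nt, A=7 T=6 G=9 C=3): Tm = 64.9 + 41·(12 − 16.4)/25 = 57.7°C ✓; GC 12/25 = 48.0% ✓ — passes.
F4 (21 nt, A=3 T=5 G=5 C=8): Tm = 64.9 + 41·(13 − 16.4)/21 = 58.3°C ✓; GC 13/21 = 61.9%, outside 37.9–55.7% ✗ — fails.
F5 (25 nt, A=8 T=8 G=5 C=4): Tm = 64.9 + 41·(9 − 16.4)/25 = 52.8°C, outside 55.2–62.5°C ✗; GC 9/25 = 36.0%, outside 37.9–55.7% ✗ — fails.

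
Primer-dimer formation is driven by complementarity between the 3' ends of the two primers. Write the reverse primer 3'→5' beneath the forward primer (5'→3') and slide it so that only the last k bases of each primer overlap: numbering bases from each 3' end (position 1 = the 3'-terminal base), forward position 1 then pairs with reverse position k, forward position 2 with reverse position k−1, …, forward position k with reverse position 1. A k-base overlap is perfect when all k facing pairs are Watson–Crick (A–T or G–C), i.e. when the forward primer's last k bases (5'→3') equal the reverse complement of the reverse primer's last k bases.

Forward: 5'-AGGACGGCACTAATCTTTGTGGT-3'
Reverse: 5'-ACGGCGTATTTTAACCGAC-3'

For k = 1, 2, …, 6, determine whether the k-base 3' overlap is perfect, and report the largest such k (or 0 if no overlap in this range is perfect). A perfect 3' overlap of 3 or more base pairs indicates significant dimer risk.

Last 6 bases (5'→3') — forward …TGTGGT, reverse …ACCGAC.
Reverse complement of the reverse primer's last 6 bases: GTCGGT; its first k bases are the reverse complement of the reverse primer's last k bases, so a perfect k-base overlap needs the forward primer's last k bases to equal them.
Comparing (forward last k vs required): k=1: T vs G ✗; k=2: GT vs GT ✓; k=3: GGT vs GTC ✗; k=4: TGGT vs GTCG ✗; k=5: GTGGT vs GTCGG ✗; k=6: TGTGGT vs GTCGGT ✗.
Only k = 2 is perfect, so the longest perfect 3' overlap is 2.

Longest perfect overlap: 2 complementary base pairs; below the dimer-risk threshold (threshold 3).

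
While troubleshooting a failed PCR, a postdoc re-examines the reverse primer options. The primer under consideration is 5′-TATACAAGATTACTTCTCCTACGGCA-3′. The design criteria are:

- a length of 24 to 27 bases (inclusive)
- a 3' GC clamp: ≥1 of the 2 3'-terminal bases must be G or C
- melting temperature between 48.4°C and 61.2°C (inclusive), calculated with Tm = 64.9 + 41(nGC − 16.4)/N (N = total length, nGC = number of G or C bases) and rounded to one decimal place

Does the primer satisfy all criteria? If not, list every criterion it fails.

Base counts: A=8, T=8, G=3, C=7 (length 26).
length: length 26 ✓
GC clamp: 3' end CA has 1 G/C ✓
Tm: Tm = 64.9 + 41·(10 − 16.4)/26 = 54.8°C ✓

Meets all criteria.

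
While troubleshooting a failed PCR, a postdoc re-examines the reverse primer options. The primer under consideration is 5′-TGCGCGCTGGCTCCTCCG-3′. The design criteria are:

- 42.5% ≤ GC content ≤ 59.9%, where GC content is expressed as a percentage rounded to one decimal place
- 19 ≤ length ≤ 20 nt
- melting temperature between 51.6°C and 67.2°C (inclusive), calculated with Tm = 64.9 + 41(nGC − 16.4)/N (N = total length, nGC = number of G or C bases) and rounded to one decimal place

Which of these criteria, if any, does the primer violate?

Fails: GC content, length.

Base counts: A=0, T=4, G=6, C=8 (length 18).
GC content: GC 14/18 = 77.8%, outside 42.5–59.9% ✗
length: length 18, outside 19–20 ✗
Tm: Tm = 64.9 + 41·(14 − 16.4)/18 = 59.4°C ✓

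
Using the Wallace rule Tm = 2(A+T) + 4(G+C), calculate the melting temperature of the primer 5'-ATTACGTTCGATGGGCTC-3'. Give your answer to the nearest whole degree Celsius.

54°C

Base counts: A=3, T=6, G=5, C=4 (length 18).
Tm = 2·(3+6) + 4·(5+4) = 2·9 + 4·9 = 18 + 36 = 54°C.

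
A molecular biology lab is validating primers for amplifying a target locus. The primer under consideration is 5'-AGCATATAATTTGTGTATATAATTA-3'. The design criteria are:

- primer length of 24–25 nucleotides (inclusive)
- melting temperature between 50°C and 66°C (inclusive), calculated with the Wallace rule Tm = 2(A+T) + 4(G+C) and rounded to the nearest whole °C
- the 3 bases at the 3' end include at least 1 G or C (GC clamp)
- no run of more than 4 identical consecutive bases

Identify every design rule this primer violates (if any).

Base counts: A=10, T=11, G=3, C=1 (length 25).
length: length 25 ✓
Tm: Tm = 2·21 + 4·4 = 58°C ✓
GC clamp: 3' end TTA has 0 G/C, need ≥1 ✗
homopolymer run: longest run = 3 ✓

Fails: GC clamp.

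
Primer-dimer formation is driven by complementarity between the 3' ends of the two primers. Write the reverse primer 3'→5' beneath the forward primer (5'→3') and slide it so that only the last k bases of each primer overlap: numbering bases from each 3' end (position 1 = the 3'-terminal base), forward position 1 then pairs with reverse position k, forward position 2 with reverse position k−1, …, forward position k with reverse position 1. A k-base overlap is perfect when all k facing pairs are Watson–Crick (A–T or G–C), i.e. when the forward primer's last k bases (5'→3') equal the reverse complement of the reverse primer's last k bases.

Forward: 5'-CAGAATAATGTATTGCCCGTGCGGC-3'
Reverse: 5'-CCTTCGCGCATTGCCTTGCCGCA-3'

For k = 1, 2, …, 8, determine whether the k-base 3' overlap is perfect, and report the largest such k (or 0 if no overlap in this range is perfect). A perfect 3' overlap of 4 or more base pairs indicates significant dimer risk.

Longest perfect overlap: 6 complementary base pairs; significant dimer risk (threshold 4).

Last 8 bases (5'→3') — forward …CGTGCGGC, reverse …TTGCCGCA.
Reverse complement of the reverse primer's last 8 bases: TGCGGCAA; its first k bases are the reverse complement of the reverse primer's last k bases, so a perfect k-base overlap needs the forward primer's last k bases to equal them.
Comparing (forward last k vs required): k=1: C vs T ✗; k=2: GC vs TG ✗; k=3: GGC vs TGC ✗; k=4: CGGC vs TGCG ✗; k=5: GCGGC vs TGCGG ✗; k=6: TGCGGC vs TGCGGC ✓; k=7: GTGCGGC vs TGCGGCA ✗; k=8: CGTGCGGC vs TGCGGCAA ✗.
Only k = 6 is perfect, so the longest perfect 3' overlap is 6.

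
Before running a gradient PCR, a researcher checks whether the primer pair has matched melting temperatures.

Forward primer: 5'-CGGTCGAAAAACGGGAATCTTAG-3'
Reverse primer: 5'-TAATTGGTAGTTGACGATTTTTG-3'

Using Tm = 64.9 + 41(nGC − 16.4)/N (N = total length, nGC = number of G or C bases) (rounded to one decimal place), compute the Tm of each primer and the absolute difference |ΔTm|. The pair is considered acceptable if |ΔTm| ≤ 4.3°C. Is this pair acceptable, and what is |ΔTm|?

|ΔTm| = 7.2°C; the pair is not acceptable.

Forward: G+C = 11, N = 23 → Tm = 64.9 + 41·(11 − 16.4)/23 = 55.3°C.
Reverse: G+C = 7, N = 23 → Tm = 64.9 + 41·(7 − 16.4)/23 = 48.1°C.
|ΔTm| = |55.3 − 48.1| = 7.2°C, > 4.3°C.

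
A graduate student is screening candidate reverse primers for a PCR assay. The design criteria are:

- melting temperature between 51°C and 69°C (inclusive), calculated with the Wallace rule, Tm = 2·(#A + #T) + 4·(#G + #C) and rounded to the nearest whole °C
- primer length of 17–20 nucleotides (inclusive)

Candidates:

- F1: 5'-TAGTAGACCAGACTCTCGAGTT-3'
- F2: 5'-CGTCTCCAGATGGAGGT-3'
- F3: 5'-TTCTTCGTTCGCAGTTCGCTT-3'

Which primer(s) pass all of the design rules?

F1 (22 nt, A=6 T=6 G=5 C=5): Tm = 2·12 + 4·10 = 64°C ✓; length 22, outside 17–20 ✗ — fails.
F2 (17 nt, A=3 T=4 G=6 C=4): Tm = 2·7 + 4·10 = 54°C ✓; length 17 ✓ — passes.
F3 (21 nt, A=1 T=10 G=4 C=6): Tm = 2·11 + 4·10 = 62°C ✓; length 21, outside 17–20 ✗ — fails.

F2 only.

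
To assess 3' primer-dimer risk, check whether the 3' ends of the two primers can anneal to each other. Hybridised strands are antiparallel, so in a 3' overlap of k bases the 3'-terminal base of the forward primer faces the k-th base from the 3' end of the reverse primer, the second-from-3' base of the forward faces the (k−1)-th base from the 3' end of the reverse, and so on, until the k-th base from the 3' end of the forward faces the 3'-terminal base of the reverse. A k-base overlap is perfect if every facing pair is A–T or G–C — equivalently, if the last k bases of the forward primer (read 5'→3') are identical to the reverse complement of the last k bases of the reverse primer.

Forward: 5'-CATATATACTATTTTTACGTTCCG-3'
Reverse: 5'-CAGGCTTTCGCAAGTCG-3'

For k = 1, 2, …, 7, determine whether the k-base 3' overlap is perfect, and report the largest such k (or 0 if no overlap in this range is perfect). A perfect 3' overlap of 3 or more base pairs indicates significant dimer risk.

Longest perfect overlap: 2 complementary base pairs; below the dimer-risk threshold (threshold 3).

Last 7 bases (5'→3') — forward …CGTTCCG, reverse …CAAGTCG.
Reverse complement of the reverse primer's last 7 bases: CGACTTG; its first k bases are the reverse complement of the reverse primer's last k bases, so a perfect k-base overlap needs the forward primer's last k bases to equal them.
Comparing (forward last k vs required): k=1: G vs C ✗; k=2: CG vs CG ✓; k=3: CCG vs CGA ✗; k=4: TCCG vs CGAC ✗; k=5: TTCCG vs CGACT ✗; k=6: GTTCCG vs CGACTT ✗; k=7: CGTTCCG vs CGACTTG ✗.
Only k = 2 is perfect, so the longest perfect 3' overlap is 2.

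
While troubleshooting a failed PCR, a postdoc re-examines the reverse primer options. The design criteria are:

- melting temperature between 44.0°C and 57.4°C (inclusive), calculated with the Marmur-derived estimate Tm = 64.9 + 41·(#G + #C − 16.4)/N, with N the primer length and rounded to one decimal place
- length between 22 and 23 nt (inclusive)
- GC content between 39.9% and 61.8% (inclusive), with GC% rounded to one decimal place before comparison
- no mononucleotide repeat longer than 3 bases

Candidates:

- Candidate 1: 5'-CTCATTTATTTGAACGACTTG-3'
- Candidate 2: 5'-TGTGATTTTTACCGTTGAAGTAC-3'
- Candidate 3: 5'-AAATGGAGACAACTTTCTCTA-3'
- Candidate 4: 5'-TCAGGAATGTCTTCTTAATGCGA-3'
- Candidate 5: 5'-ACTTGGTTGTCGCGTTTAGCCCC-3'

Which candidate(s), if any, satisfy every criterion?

None of the candidates satisfy all criteria.

Candidate 1 (21 nt, A=5 T=9 G=3 C=4): Tm = 64.9 + 41·(7 − 16.4)/21 = 46.5°C ✓; length 21, outside 22–23 ✗; GC 7/21 = 33.3%, outside 39.9–61.8% ✗; longest run = 3 ✓ — fails.
Candidate 2 (23 nt, A=5 T=10 G=5 C=3): Tm = 64.9 + 41·(8 − 16.4)/23 = 49.9°C ✓; length 23 ✓; GC 8/23 = 34.8%, outside 39.9–61.8% ✗; longest run = 5, exceeds 3 ✗ — fails.
Candidate 3 (21 nt, A=8 T=6 G=3 C=4): Tm = 64.9 + 41·(7 − 16.4)/21 = 46.5°C ✓; length 21, outside 22–23 ✗; GC 7/21 = 33.3%, outside 39.9–61.8% ✗; longest run = 3 ✓ — fails.
Candidate 4 (23 nt, A=6 T=8 G=5 C=4): Tm = 64.9 + 41·(9 − 16.4)/23 = 51.7°C ✓; length 23 ✓; GC 9/23 = 39.1%, outside 39.9–61.8% ✗; longest run = 2 ✓ — fails.
Candidate 5 (23 nt, A=2 T=8 G=6 C=7): Tm = 64.9 + 41·(13 − 16.4)/23 = 58.8°C, outside 44.0–57.4°C ✗; length 23 ✓; GC 13/23 = 56.5% ✓; longest run = 4, exceeds 3 ✗ — fails.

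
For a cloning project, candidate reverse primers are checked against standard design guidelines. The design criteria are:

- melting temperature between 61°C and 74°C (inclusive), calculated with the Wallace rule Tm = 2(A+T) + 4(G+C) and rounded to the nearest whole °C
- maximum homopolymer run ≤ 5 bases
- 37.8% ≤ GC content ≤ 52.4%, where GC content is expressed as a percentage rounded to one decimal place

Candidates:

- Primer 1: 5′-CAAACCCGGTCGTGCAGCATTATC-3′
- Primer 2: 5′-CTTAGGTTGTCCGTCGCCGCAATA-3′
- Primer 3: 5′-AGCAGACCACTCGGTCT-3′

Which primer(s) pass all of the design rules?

None of the candidates satisfy all criteria.

Primer 1 (24 nt, A=6 T=5 G=5 C=8): Tm = 2·11 + 4·13 = 74°C ✓; longest run = 3 ✓; GC 13/24 = 54.2%, outside 37.8–52.4% ✗ — fails.
Primer 2 (24 nt, A=4 T=7 G=6 C=7): Tm = 2·11 + 4·13 = 74°C ✓; longest run = 2 ✓; GC 13/24 = 54.2%, outside 37.8–52.4% ✗ — fails.
Primer 3 (17 nt, A=4 T=3 G=4 C=6): Tm = 2·7 + 4·10 = 54°C, outside 61–74°C ✗; longest run = 2 ✓; GC 10/17 = 58.8%, outside 37.8–52.4% ✗ — fails.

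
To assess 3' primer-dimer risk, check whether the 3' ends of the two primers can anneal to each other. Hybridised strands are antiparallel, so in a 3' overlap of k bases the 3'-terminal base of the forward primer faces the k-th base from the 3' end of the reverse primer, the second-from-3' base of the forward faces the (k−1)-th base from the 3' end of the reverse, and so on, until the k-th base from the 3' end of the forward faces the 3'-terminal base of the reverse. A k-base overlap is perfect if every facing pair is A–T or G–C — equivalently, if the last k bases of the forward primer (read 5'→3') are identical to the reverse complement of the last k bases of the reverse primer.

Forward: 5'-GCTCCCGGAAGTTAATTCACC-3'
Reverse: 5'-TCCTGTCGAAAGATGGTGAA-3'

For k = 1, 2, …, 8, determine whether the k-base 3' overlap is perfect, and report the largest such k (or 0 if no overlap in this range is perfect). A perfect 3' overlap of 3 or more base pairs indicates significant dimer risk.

Last 8 bases (5'→3') — forward …AATTCACC, reverse …ATGGTGAA.
Reverse complement of the reverse primer's last 8 bases: TTCACCAT; its first k bases are the reverse complement of the reverse primer's last k bases, so a perfect k-base overlap needs the forward primer's last k bases to equal them.
Comparing (forward last k vs required): k=1: C vs T ✗; k=2: CC vs TT ✗; k=3: ACC vs TTC ✗; k=4: CACC vs TTCA ✗; k=5: TCACC vs TTCAC ✗; k=6: TTCACC vs TTCACC ✓; k=7: ATTCACC vs TTCACCA ✗; k=8: AATTCACC vs TTCACCAT ✗.
Only k = 6 is perfect, so the longest perfect 3' overlap is 6.

Longest perfect overlap: 6 complementary base pairs; significant dimer risk (threshold 3).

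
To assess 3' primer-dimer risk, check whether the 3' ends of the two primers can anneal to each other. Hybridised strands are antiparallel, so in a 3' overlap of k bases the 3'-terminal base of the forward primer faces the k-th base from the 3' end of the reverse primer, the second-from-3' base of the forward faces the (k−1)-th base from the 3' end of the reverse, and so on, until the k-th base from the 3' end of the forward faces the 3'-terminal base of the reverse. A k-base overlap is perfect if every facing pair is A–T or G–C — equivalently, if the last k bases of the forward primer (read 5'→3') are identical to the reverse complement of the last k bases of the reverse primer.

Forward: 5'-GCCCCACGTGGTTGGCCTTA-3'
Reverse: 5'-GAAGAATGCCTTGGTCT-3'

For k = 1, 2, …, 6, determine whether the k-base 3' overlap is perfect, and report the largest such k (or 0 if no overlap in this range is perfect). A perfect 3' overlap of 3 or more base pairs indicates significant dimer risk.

Last 6 bases (5'→3') — forward …GCCTTA, reverse …TGGTCT.
Reverse complement of the reverse primer's last 6 bases: AGACCA; its first k bases are the reverse complement of the reverse primer's last k bases, so a perfect k-base overlap needs the forward primer's last k bases to equal them.
Comparing (forward last k vs required): k=1: A vs A ✓; k=2: TA vs AG ✗; k=3: TTA vs AGA ✗; k=4: CTTA vs AGAC ✗; k=5: CCTTA vs AGACC ✗; k=6: GCCTTA vs AGACCA ✗.
Only k = 1 is perfect, so the longest perfect 3' overlap is 1.

Longest perfect overlap: 1 complementary base pair; below the dimer-risk threshold (threshold 3).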